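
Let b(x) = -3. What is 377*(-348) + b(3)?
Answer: -131199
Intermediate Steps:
377*(-348) + b(3) = 377*(-348) - 3 = -131196 - 3 = -131199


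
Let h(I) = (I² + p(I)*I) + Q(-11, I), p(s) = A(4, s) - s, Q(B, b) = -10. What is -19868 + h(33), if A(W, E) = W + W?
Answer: -19614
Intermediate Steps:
A(W, E) = 2*W
p(s) = 8 - s (p(s) = 2*4 - s = 8 - s)
h(I) = -10 + I² + I*(8 - I) (h(I) = (I² + (8 - I)*I) - 10 = (I² + I*(8 - I)) - 10 = -10 + I² + I*(8 - I))
-19868 + h(33) = -19868 + (-10 + 8*33) = -19868 + (-10 + 264) = -19868 + 254 = -19614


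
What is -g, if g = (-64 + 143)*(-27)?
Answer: 2133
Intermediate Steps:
g = -2133 (g = 79*(-27) = -2133)
-g = -1*(-2133) = 2133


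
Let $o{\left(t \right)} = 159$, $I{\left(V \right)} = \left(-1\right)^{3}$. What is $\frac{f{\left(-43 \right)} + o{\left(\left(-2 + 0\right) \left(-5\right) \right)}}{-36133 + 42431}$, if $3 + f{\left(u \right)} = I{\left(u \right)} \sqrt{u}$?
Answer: $\frac{78}{3149} - \frac{i \sqrt{43}}{6298} \approx 0.02477 - 0.0010412 i$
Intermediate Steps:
$I{\left(V \right)} = -1$
$f{\left(u \right)} = -3 - \sqrt{u}$
$\frac{f{\left(-43 \right)} + o{\left(\left(-2 + 0\right) \left(-5\right) \right)}}{-36133 + 42431} = \frac{\left(-3 - \sqrt{-43}\right) + 159}{-36133 + 42431} = \frac{\left(-3 - i \sqrt{43}\right) + 159}{6298} = \left(\left(-3 - i \sqrt{43}\right) + 159\right) \frac{1}{6298} = \left(156 - i \sqrt{43}\right) \frac{1}{6298} = \frac{78}{3149} - \frac{i \sqrt{43}}{6298}$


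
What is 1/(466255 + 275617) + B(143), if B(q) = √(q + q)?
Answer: 1/741872 + √286 ≈ 16.912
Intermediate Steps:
B(q) = √2*√q (B(q) = √(2*q) = √2*√q)
1/(466255 + 275617) + B(143) = 1/(466255 + 275617) + √2*√143 = 1/741872 + √286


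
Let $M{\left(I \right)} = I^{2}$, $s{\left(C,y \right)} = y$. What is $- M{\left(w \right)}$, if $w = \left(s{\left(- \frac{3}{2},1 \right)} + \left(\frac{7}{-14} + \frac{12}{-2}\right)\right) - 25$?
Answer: $- \frac{3721}{4} \approx -930.25$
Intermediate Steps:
$w = - \frac{61}{2}$ ($w = \left(1 + \left(\frac{7}{-14} + \frac{12}{-2}\right)\right) - 25 = \left(1 + \left(7 \left(- \frac{1}{14}\right) + 12 \left(- \frac{1}{2}\right)\right)\right) - 25 = \left(1 - \frac{13}{2}\right) - 25 = - \frac{11}{2} - 25 = - \frac{61}{2} \approx -30.5$)
$- M{\left(w \right)} = - \left(- \frac{61}{2}\right)^{2} = \left(-1\right) \frac{3721}{4} = - \frac{3721}{4}$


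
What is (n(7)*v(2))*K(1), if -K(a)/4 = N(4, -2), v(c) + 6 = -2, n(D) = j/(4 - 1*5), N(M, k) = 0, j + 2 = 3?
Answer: 0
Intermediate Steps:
j = 1 (j = -2 + 3 = 1)
n(D) = -1 (n(D) = 1/(4 - 1*5) = 1/(4 - 5) = 1/(-1) = 1*(-1) = -1)
v(c) = -8 (v(c) = -6 - 2 = -8)
K(a) = 0 (K(a) = -4*0 = 0)
(n(7)*v(2))*K(1) = -1*(-8)*0 = 8*0 = 0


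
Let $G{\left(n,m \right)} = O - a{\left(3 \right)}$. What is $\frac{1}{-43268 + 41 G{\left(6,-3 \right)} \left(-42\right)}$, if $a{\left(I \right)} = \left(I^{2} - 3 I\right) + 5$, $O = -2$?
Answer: $- \frac{1}{31214} \approx -3.2037 \cdot 10^{-5}$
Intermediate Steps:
$a{\left(I \right)} = 5 + I^{2} - 3 I$
$G{\left(n,m \right)} = -7$ ($G{\left(n,m \right)} = -2 - \left(5 + 3^{2} - 9\right) = -2 - \left(5 + 9 - 9\right) = -2 - 5 = -7$)
$\frac{1}{-43268 + 41 G{\left(6,-3 \right)} \left(-42\right)} = \frac{1}{-43268 + 41 \left(-7\right) \left(-42\right)} = \frac{1}{-43268 - -12054} = \frac{1}{-43268 + 12054} = \frac{1}{-31214} = - \frac{1}{31214}$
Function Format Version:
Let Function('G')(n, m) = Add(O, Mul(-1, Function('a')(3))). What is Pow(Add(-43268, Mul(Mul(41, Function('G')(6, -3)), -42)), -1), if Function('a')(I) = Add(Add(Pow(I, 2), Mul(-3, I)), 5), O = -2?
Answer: Rational(-1, 31214) ≈ -3.2037e-5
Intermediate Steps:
Function('a')(I) = Add(5, Pow(I, 2), Mul(-3, I))
Function('G')(n, m) = -7 (Function('G')(n, m) = Add(-2, Mul(-1, Add(5, Pow(3, 2), Mul(-3, 3)))) = Add(-2, Mul(-1, Add(5, 9, -9))) = Add(-2, Mul(-1, 5)) = Add(-2, -5) = -7)
Pow(Add(-43268, Mul(Mul(41, Function('G')(6, -3)), -42)), -1) = Pow(Add(-43268, Mul(Mul(41, -7), -42)), -1) = Pow(Add(-43268, Mul(-287, -42)), -1) = Pow(Add(-43268, 12054), -1) = Pow(-31214, -1) = Rational(-1, 31214)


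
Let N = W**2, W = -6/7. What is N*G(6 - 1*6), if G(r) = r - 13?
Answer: -468/49 ≈ -9.5510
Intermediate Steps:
G(r) = -13 + r
W = -6/7 (W = -6*1/7 = -6/7 ≈ -0.85714)
N = 36/49 (N = (-6/7)**2 = 36/49 ≈ 0.73469)
N*G(6 - 1*6) = 36*(-13 + (6 - 1*6))/49 = 36*(-13 + (6 - 6))/49 = 36*(-13 + 0)/49 = (36/49)*(-13) = -468/49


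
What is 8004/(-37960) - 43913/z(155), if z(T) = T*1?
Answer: -16681781/58838 ≈ -283.52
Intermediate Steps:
z(T) = T
8004/(-37960) - 43913/z(155) = 8004/(-37960) - 43913/155 = 8004*(-1/37960) - 43913*1/155 = -2001/9490 - 43913/155 = -16681781/58838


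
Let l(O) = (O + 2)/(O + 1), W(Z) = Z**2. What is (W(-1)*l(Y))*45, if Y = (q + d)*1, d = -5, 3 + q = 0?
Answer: 270/7 ≈ 38.571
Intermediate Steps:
q = -3 (q = -3 + 0 = -3)
Y = -8 (Y = (-3 - 5)*1 = -8*1 = -8)
l(O) = (2 + O)/(1 + O)
(W(-1)*l(Y))*45 = ((-1)**2*((2 - 8)/(1 - 8)))*45 = (1*(-6/(-7)))*45 = (1*(-1/7*(-6)))*45 = (1*(6/7))*45 = (6/7)*45 = 270/7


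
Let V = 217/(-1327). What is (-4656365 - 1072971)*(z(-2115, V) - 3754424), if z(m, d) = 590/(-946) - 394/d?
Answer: 2206427998349887800/102641 ≈ 2.1497e+13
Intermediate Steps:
V = -217/1327 (V = 217*(-1/1327) = -217/1327 ≈ -0.16353)
z(m, d) = -295/473 - 394/d (z(m, d) = 590*(-1/946) - 394/d = -295/473 - 394/d)
(-4656365 - 1072971)*(z(-2115, V) - 3754424) = (-4656365 - 1072971)*((-295/473 - 394/(-217/1327)) - 3754424) = -5729336*((-295/473 - 394*(-1327/217)) - 3754424) = -5729336*((-295/473 + 522838/217) - 3754424) = -5729336*(247238359/102641 - 3754424) = -5729336*(-385110595425/102641) = 2206427998349887800/102641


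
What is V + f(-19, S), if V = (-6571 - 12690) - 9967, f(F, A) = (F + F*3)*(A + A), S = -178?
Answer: -2172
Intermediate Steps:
f(F, A) = 8*A*F (f(F, A) = (F + 3*F)*(2*A) = (4*F)*(2*A) = 8*A*F)
V = -29228 (V = -19261 - 9967 = -29228)
V + f(-19, S) = -29228 + 8*(-178)*(-19) = -29228 + 27056 = -2172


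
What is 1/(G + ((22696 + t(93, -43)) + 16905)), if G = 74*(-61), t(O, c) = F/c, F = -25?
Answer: 43/1508766 ≈ 2.8500e-5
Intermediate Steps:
t(O, c) = -25/c
G = -4514
1/(G + ((22696 + t(93, -43)) + 16905)) = 1/(-4514 + ((22696 - 25/(-43)) + 16905)) = 1/(-4514 + ((22696 - 25*(-1/43)) + 16905)) = 1/(-4514 + ((22696 + 25/43) + 16905)) = 1/(-4514 + (975953/43 + 16905)) = 1/(-4514 + 1702868/43) = 1/(1508766/43) = 43/1508766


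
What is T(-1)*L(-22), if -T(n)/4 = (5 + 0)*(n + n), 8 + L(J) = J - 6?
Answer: -1440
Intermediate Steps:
L(J) = -14 + J (L(J) = -8 + (J - 6) = -8 + (-6 + J) = -14 + J)
T(n) = -40*n (T(n) = -4*(5 + 0)*(n + n) = -20*2*n = -40*n)
T(-1)*L(-22) = (-40*(-1))*(-14 - 22) = 40*(-36) = -1440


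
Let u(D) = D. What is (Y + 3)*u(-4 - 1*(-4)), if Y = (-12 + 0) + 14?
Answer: 0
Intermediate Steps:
Y = 2 (Y = -12 + 14 = 2)
(Y + 3)*u(-4 - 1*(-4)) = (2 + 3)*(-4 - 1*(-4)) = 5*(-4 + 4) = 5*0 = 0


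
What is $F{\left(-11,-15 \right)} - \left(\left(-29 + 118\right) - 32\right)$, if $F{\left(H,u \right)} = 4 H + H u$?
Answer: $64$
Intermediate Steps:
$F{\left(-11,-15 \right)} - \left(\left(-29 + 118\right) - 32\right) = - 11 \left(4 - 15\right) - \left(\left(-29 + 118\right) - 32\right) = \left(-11\right) \left(-11\right) - \left(89 - 32\right) = 121 - 57 = 64$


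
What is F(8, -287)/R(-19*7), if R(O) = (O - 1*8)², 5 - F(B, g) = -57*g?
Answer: -16354/19881 ≈ -0.82259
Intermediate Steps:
F(B, g) = 5 + 57*g (F(B, g) = 5 - (-57)*g = 5 + 57*g)
R(O) = (-8 + O)² (R(O) = (O - 8)² = (-8 + O)²)
F(8, -287)/R(-19*7) = (5 + 57*(-287))/((-8 - 19*7)²) = (5 - 16359)/((-8 - 133)²) = -16354/((-141)²) = -16354/19881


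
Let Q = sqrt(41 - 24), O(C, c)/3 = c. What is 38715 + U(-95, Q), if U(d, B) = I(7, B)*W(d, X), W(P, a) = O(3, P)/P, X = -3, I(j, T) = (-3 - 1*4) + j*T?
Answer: 38694 + 21*sqrt(17) ≈ 38781.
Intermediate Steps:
I(j, T) = -7 + T*j (I(j, T) = (-3 - 4) + T*j = -7 + T*j)
O(C, c) = 3*c
Q = sqrt(17) ≈ 4.1231
W(P, a) = 3 (W(P, a) = (3*P)/P = 3)
U(d, B) = -21 + 21*B (U(d, B) = (-7 + B*7)*3 = (-7 + 7*B)*3 = -21 + 21*B)
38715 + U(-95, Q) = 38715 + (-21 + 21*sqrt(17)) = 38694 + 21*sqrt(17)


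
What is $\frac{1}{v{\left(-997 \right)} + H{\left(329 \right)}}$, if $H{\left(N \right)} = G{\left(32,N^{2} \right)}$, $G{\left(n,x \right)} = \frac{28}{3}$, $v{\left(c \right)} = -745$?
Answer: $- \frac{3}{2207} \approx -0.0013593$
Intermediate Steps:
$G{\left(n,x \right)} = \frac{28}{3}$ ($G{\left(n,x \right)} = 28 \cdot \frac{1}{3} = \frac{28}{3}$)
$H{\left(N \right)} = \frac{28}{3}$
$\frac{1}{v{\left(-997 \right)} + H{\left(329 \right)}} = \frac{1}{-745 + \frac{28}{3}} = \frac{1}{- \frac{2207}{3}} = - \frac{3}{2207}$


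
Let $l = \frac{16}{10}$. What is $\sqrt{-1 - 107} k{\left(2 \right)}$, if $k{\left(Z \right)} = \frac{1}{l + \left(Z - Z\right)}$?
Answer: $\frac{15 i \sqrt{3}}{4} \approx 6.4952 i$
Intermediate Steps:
$l = \frac{8}{5}$ ($l = 16 \cdot \frac{1}{10} = \frac{8}{5} \approx 1.6$)
$k{\left(Z \right)} = \frac{5}{8}$ ($k{\left(Z \right)} = \frac{1}{\frac{8}{5} + \left(Z - Z\right)} = \frac{1}{\frac{8}{5} + 0} = \frac{1}{\frac{8}{5}} = \frac{5}{8}$)
$\sqrt{-1 - 107} k{\left(2 \right)} = \sqrt{-1 - 107} \cdot \frac{5}{8} = \sqrt{-108} \cdot \frac{5}{8} = 6 i \sqrt{3} \cdot \frac{5}{8} = \frac{15 i \sqrt{3}}{4}$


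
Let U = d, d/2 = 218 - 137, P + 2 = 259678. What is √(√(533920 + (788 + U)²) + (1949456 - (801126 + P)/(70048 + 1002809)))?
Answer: √(2243865883641206430 + 2302044284898*√359105)/1072857 ≈ 1396.7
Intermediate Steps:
P = 259676 (P = -2 + 259678 = 259676)
d = 162 (d = 2*(218 - 137) = 2*81 = 162)
U = 162
√(√(533920 + (788 + U)²) + (1949456 - (801126 + P)/(70048 + 1002809))) = √(√(533920 + (788 + 162)²) + (1949456 - (801126 + 259676)/(70048 + 1002809))) = √(√(533920 + 950²) + (1949456 - 1060802/1072857)) = √(√(533920 + 902500) + (1949456 - 1060802/1072857)) = √(√1436420 + (1949456 - 1*1060802/1072857)) = √(2*√359105 + (1949456 - 1060802/1072857)) = √(2*√359105 + 2091486454990/1072857) = √(2091486454990/1072857 + 2*√359105)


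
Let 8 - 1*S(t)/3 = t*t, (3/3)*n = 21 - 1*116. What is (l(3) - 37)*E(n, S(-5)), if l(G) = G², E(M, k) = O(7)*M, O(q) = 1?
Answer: 2660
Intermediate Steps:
n = -95 (n = 21 - 1*116 = 21 - 116 = -95)
S(t) = 24 - 3*t² (S(t) = 24 - 3*t*t = 24 - 3*t²)
E(M, k) = M (E(M, k) = 1*M = M)
(l(3) - 37)*E(n, S(-5)) = (3² - 37)*(-95) = (9 - 37)*(-95) = -28*(-95) = 2660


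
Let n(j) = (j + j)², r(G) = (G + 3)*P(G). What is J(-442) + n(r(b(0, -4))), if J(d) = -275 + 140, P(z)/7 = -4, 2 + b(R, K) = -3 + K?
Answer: 112761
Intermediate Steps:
b(R, K) = -5 + K (b(R, K) = -2 + (-3 + K) = -5 + K)
P(z) = -28 (P(z) = 7*(-4) = -28)
r(G) = -84 - 28*G (r(G) = (G + 3)*(-28) = (3 + G)*(-28) = -84 - 28*G)
n(j) = 4*j² (n(j) = (2*j)² = 4*j²)
J(d) = -135
J(-442) + n(r(b(0, -4))) = -135 + 4*(-84 - 28*(-5 - 4))² = -135 + 4*(-84 - 28*(-9))² = -135 + 4*(-84 + 252)² = -135 + 4*168² = -135 + 4*28224 = -135 + 112896 = 112761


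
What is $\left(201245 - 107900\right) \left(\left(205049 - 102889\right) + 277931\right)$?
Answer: $35479594395$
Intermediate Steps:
$\left(201245 - 107900\right) \left(\left(205049 - 102889\right) + 277931\right) = \left(201245 + \left(-125911 + 18011\right)\right) \left(\left(205049 - 102889\right) + 277931\right) = \left(201245 - 107900\right) \left(102160 + 277931\right) = 93345 \cdot 380091 = 35479594395$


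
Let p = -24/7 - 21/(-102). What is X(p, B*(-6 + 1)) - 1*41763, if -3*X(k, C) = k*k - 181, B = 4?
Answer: -2362401947/56644 ≈ -41706.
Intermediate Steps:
p = -767/238 (p = -24*⅐ - 21*(-1/102) = -24/7 + 7/34 = -767/238 ≈ -3.2227)
X(k, C) = 181/3 - k²/3 (X(k, C) = -(k*k - 181)/3 = -(k² - 181)/3 = -(-181 + k²)/3 = 181/3 - k²/3)
X(p, B*(-6 + 1)) - 1*41763 = (181/3 - (-767/238)²/3) - 1*41763 = (181/3 - ⅓*588289/56644) - 41763 = (181/3 - 588289/169932) - 41763 = 3221425/56644 - 41763 = -2362401947/56644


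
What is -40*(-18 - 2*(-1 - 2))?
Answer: 480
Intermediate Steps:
-40*(-18 - 2*(-1 - 2)) = -40*(-18 - 2*(-3)) = -40*(-18 + 6) = -40*(-12) = 480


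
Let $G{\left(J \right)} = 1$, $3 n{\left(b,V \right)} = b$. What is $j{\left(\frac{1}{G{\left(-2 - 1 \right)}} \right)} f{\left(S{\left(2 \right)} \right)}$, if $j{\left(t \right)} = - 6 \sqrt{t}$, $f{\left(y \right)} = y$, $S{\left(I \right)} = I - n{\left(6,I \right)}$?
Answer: $0$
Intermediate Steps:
$n{\left(b,V \right)} = \frac{b}{3}$
$S{\left(I \right)} = -2 + I$ ($S{\left(I \right)} = I - \frac{1}{3} \cdot 6 = I - 2 = -2 + I$)
$j{\left(\frac{1}{G{\left(-2 - 1 \right)}} \right)} f{\left(S{\left(2 \right)} \right)} = - 6 \sqrt{1^{-1}} \left(-2 + 2\right) = - 6 \sqrt{1} \cdot 0 = \left(-6\right) 1 \cdot 0 = \left(-6\right) 0 = 0$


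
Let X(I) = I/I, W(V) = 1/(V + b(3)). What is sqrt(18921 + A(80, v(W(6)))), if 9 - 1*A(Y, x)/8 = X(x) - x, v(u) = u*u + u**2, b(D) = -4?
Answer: sqrt(18989) ≈ 137.80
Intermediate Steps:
W(V) = 1/(-4 + V) (W(V) = 1/(V - 4) = 1/(-4 + V))
X(I) = 1
v(u) = 2*u**2 (v(u) = u**2 + u**2 = 2*u**2)
A(Y, x) = 64 + 8*x (A(Y, x) = 72 - 8*(1 - x) = 72 + (-8 + 8*x) = 64 + 8*x)
sqrt(18921 + A(80, v(W(6)))) = sqrt(18921 + (64 + 8*(2*(1/(-4 + 6))**2))) = sqrt(18921 + (64 + 8*(2*(1/2)**2))) = sqrt(18921 + (64 + 8*(2*(1/4)))) = sqrt(18921 + (64 + 8*(1/2))) = sqrt(18921 + (64 + 4)) = sqrt(18921 + 68) = sqrt(18989)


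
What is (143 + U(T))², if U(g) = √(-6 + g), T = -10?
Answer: 20433 + 1144*I ≈ 20433.0 + 1144.0*I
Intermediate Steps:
(143 + U(T))² = (143 + √(-6 - 10))² = (143 + √(-16))² = (143 + 4*I)²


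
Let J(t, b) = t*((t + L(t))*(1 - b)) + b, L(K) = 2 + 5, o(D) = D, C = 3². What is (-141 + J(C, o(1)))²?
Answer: 19600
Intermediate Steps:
C = 9
L(K) = 7
J(t, b) = b + t*(1 - b)*(7 + t) (J(t, b) = t*((t + 7)*(1 - b)) + b = t*((7 + t)*(1 - b)) + b = t*((1 - b)*(7 + t)) + b = t*(1 - b)*(7 + t) + b = b + t*(1 - b)*(7 + t))
(-141 + J(C, o(1)))² = (-141 + (1 + 9² + 7*9 - 1*1*9² - 7*1*9))² = (-141 + (1 + 81 + 63 - 1*1*81 - 63))² = (-141 + (1 + 81 + 63 - 81 - 63))² = (-141 + 1)² = (-140)² = 19600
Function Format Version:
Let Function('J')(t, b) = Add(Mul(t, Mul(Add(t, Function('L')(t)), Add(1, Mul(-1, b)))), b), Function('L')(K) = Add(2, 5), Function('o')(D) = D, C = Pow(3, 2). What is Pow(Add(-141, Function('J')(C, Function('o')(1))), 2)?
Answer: 19600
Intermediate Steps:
C = 9
Function('L')(K) = 7
Function('J')(t, b) = Add(b, Mul(t, Add(1, Mul(-1, b)), Add(7, t))) (Function('J')(t, b) = Add(Mul(t, Mul(Add(t, 7), Add(1, Mul(-1, b)))), b) = Add(Mul(t, Mul(Add(7, t), Add(1, Mul(-1, b)))), b) = Add(Mul(t, Mul(Add(1, Mul(-1, b)), Add(7, t))), b) = Add(Mul(t, Add(1, Mul(-1, b)), Add(7, t)), b) = Add(b, Mul(t, Add(1, Mul(-1, b)), Add(7, t))))
Pow(Add(-141, Function('J')(C, Function('o')(1))), 2) = Pow(Add(-141, Add(1, Pow(9, 2), Mul(7, 9), Mul(-1, 1, Pow(9, 2)), Mul(-7, 1, 9))), 2) = Pow(Add(-141, Add(1, 81, 63, Mul(-1, 1, 81), -63)), 2) = Pow(Add(-141, Add(1, 81, 63, -81, -63)), 2) = Pow(Add(-141, 1), 2) = Pow(-140, 2) = 19600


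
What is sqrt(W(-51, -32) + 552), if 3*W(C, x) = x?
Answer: 2*sqrt(1218)/3 ≈ 23.267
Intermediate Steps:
W(C, x) = x/3
sqrt(W(-51, -32) + 552) = sqrt((1/3)*(-32) + 552) = sqrt(-32/3 + 552) = sqrt(1624/3) = 2*sqrt(1218)/3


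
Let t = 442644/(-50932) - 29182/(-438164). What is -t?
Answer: 24058045999/2789571106 ≈ 8.6243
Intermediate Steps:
t = -24058045999/2789571106 (t = 442644*(-1/50932) - 29182*(-1/438164) = -110661/12733 + 14591/219082 = -24058045999/2789571106 ≈ -8.6243)
-t = -1*(-24058045999/2789571106) = 24058045999/2789571106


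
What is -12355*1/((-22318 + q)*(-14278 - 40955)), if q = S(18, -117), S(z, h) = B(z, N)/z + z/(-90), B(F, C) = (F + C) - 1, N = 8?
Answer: -123550/12326244281 ≈ -1.0023e-5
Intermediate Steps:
B(F, C) = -1 + C + F (B(F, C) = (C + F) - 1 = -1 + C + F)
S(z, h) = -z/90 + (7 + z)/z (S(z, h) = (-1 + 8 + z)/z + z/(-90) = (7 + z)/z + z*(-1/90) = (7 + z)/z - z/90 = -z/90 + (7 + z)/z)
q = 107/90 (q = 1 + 7/18 - 1/90*18 = 1 + 7*(1/18) - ⅕ = 1 + 7/18 - ⅕ = 107/90 ≈ 1.1889)
-12355*1/((-22318 + q)*(-14278 - 40955)) = -12355*1/((-22318 + 107/90)*(-14278 - 40955)) = -12355/((-2008513/90*(-55233))) = -12355/12326244281/10 = -12355*10/12326244281 = -123550/12326244281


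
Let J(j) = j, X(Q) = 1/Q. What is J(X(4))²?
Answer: 1/16 ≈ 0.062500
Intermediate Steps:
J(X(4))² = (1/4)² = (¼)² = 1/16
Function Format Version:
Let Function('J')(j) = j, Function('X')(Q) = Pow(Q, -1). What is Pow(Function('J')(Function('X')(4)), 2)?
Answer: Rational(1, 16) ≈ 0.062500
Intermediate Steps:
Pow(Function('J')(Function('X')(4)), 2) = Pow(Pow(4, -1), 2) = Pow(Rational(1, 4), 2) = Rational(1, 16)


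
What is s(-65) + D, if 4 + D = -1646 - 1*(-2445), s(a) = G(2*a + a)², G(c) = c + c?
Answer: 152895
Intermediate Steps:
G(c) = 2*c
s(a) = 36*a² (s(a) = (2*(2*a + a))² = (2*(3*a))² = (6*a)² = 36*a²)
D = 795 (D = -4 + (-1646 - 1*(-2445)) = -4 + (-1646 + 2445) = -4 + 799 = 795)
s(-65) + D = 36*(-65)² + 795 = 36*4225 + 795 = 152100 + 795 = 152895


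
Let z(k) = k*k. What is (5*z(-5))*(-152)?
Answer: -19000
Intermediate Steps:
z(k) = k²
(5*z(-5))*(-152) = (5*(-5)²)*(-152) = (5*25)*(-152) = 125*(-152) = -19000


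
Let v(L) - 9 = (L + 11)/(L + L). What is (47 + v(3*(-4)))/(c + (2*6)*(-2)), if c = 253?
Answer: 1345/5496 ≈ 0.24472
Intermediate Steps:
v(L) = 9 + (11 + L)/(2*L) (v(L) = 9 + (L + 11)/(L + L) = 9 + (11 + L)/((2*L)) = 9 + (11 + L)*(1/(2*L)) = 9 + (11 + L)/(2*L))
(47 + v(3*(-4)))/(c + (2*6)*(-2)) = (47 + (11 + 19*(3*(-4)))/(2*((3*(-4)))))/(253 + (2*6)*(-2)) = (47 + (½)*(11 + 19*(-12))/(-12))/(253 + 12*(-2)) = (47 + (½)*(-1/12)*(11 - 228))/(253 - 24) = (47 + (½)*(-1/12)*(-217))/229 = (47 + 217/24)*(1/229) = (1345/24)*(1/229) = 1345/5496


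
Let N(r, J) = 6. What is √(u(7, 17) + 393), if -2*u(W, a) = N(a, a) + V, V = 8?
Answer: √386 ≈ 19.647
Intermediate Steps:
u(W, a) = -7 (u(W, a) = -(6 + 8)/2 = -½*14 = -7)
√(u(7, 17) + 393) = √(-7 + 393) = √386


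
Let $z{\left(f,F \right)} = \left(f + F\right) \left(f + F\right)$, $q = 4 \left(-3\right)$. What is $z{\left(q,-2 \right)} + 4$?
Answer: $200$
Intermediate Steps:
$q = -12$
$z{\left(f,F \right)} = \left(F + f\right)^{2}$ ($z{\left(f,F \right)} = \left(F + f\right) \left(F + f\right) = \left(F + f\right)^{2}$)
$z{\left(q,-2 \right)} + 4 = \left(-2 - 12\right)^{2} + 4 = \left(-14\right)^{2} + 4 = 196 + 4 = 200$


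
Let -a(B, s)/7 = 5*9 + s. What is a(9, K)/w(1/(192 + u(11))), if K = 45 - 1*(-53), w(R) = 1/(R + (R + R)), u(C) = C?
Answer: -429/29 ≈ -14.793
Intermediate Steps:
w(R) = 1/(3*R) (w(R) = 1/(R + 2*R) = 1/(3*R))
K = 98 (K = 45 + 53 = 98)
a(B, s) = -315 - 7*s (a(B, s) = -7*(5*9 + s) = -7*(45 + s) = -315 - 7*s)
a(9, K)/w(1/(192 + u(11))) = (-315 - 7*98)/((1/(3*(1/(192 + 11))))) = (-315 - 686)/((1/(3*(1/203)))) = -1001/(1/(3*(1/203))) = -1001/((⅓)*203) = -1001/203/3 = -1001*3/203 = -429/29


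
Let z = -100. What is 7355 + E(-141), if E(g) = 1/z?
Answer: 735499/100 ≈ 7355.0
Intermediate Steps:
E(g) = -1/100 (E(g) = 1/(-100) = -1/100)
7355 + E(-141) = 7355 - 1/100 = 735499/100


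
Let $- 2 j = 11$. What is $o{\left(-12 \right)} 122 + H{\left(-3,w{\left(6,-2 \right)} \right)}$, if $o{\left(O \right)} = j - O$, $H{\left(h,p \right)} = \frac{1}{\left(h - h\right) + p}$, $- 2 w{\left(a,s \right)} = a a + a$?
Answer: $\frac{16652}{21} \approx 792.95$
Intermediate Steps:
$w{\left(a,s \right)} = - \frac{a}{2} - \frac{a^{2}}{2}$ ($w{\left(a,s \right)} = - \frac{a a + a}{2} = - \frac{a^{2} + a}{2} = - \frac{a + a^{2}}{2} = - \frac{a}{2} - \frac{a^{2}}{2}$)
$j = - \frac{11}{2}$ ($j = \left(- \frac{1}{2}\right) 11 = - \frac{11}{2} \approx -5.5$)
$H{\left(h,p \right)} = \frac{1}{p}$ ($H{\left(h,p \right)} = \frac{1}{0 + p} = \frac{1}{p}$)
$o{\left(O \right)} = - \frac{11}{2} - O$
$o{\left(-12 \right)} 122 + H{\left(-3,w{\left(6,-2 \right)} \right)} = \left(- \frac{11}{2} - -12\right) 122 + \frac{1}{\left(- \frac{1}{2}\right) 6 \left(1 + 6\right)} = \left(- \frac{11}{2} + 12\right) 122 + \frac{1}{\left(- \frac{1}{2}\right) 6 \cdot 7} = \frac{13}{2} \cdot 122 + \frac{1}{-21} = 793 - \frac{1}{21} = \frac{16652}{21}$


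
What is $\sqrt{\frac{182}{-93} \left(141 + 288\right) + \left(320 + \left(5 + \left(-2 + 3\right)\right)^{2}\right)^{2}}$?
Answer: $\frac{\sqrt{120986490}}{31} \approx 354.82$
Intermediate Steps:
$\sqrt{\frac{182}{-93} \left(141 + 288\right) + \left(320 + \left(5 + \left(-2 + 3\right)\right)^{2}\right)^{2}} = \sqrt{182 \left(- \frac{1}{93}\right) 429 + \left(320 + \left(5 + 1\right)^{2}\right)^{2}} = \sqrt{\left(- \frac{182}{93}\right) 429 + \left(320 + 6^{2}\right)^{2}} = \sqrt{- \frac{26026}{31} + \left(320 + 36\right)^{2}} = \sqrt{- \frac{26026}{31} + 356^{2}} = \sqrt{- \frac{26026}{31} + 126736} = \sqrt{\frac{3902790}{31}} = \frac{\sqrt{120986490}}{31}$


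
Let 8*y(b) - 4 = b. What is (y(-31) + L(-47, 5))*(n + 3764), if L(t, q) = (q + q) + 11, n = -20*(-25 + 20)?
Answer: 68103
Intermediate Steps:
n = 100 (n = -20*(-5) = 100)
L(t, q) = 11 + 2*q (L(t, q) = 2*q + 11 = 11 + 2*q)
y(b) = 1/2 + b/8
(y(-31) + L(-47, 5))*(n + 3764) = ((1/2 + (1/8)*(-31)) + (11 + 2*5))*(100 + 3764) = ((1/2 - 31/8) + (11 + 10))*3864 = (-27/8 + 21)*3864 = (141/8)*3864 = 68103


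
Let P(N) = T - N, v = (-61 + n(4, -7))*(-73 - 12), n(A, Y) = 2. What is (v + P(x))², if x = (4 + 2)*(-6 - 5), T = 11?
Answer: 25928464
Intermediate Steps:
x = -66 (x = 6*(-11) = -66)
v = 5015 (v = (-61 + 2)*(-73 - 12) = -59*(-85) = 5015)
P(N) = 11 - N
(v + P(x))² = (5015 + (11 - 1*(-66)))² = (5015 + (11 + 66))² = (5015 + 77)² = 5092² = 25928464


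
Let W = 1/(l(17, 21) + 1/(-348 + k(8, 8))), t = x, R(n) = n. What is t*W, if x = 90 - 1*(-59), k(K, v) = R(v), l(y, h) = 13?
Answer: 50660/4419 ≈ 11.464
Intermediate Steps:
k(K, v) = v
x = 149 (x = 90 + 59 = 149)
t = 149
W = 340/4419 (W = 1/(13 + 1/(-348 + 8)) = 1/(13 + 1/(-340)) = 1/(13 - 1/340) = 1/(4419/340) = 340/4419 ≈ 0.076941)
t*W = 149*(340/4419) = 50660/4419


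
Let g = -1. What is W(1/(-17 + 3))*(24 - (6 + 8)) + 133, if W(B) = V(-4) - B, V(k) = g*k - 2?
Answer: 1076/7 ≈ 153.71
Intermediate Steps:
V(k) = -2 - k (V(k) = -k - 2 = -2 - k)
W(B) = 2 - B (W(B) = (-2 - 1*(-4)) - B = (-2 + 4) - B = 2 - B)
W(1/(-17 + 3))*(24 - (6 + 8)) + 133 = (2 - 1/(-17 + 3))*(24 - (6 + 8)) + 133 = (2 - 1/(-14))*(24 - 1*14) + 133 = (2 - 1*(-1/14))*(24 - 14) + 133 = (2 + 1/14)*10 + 133 = (29/14)*10 + 133 = 145/7 + 133 = 1076/7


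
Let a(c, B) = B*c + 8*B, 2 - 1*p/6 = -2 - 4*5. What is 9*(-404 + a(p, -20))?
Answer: -30996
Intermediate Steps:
p = 144 (p = 12 - 6*(-2 - 4*5) = 12 - 6*(-2 - 20) = 12 - 6*(-22) = 12 + 132 = 144)
a(c, B) = 8*B + B*c
9*(-404 + a(p, -20)) = 9*(-404 - 20*(8 + 144)) = 9*(-404 - 20*152) = 9*(-404 - 3040) = 9*(-3444) = -30996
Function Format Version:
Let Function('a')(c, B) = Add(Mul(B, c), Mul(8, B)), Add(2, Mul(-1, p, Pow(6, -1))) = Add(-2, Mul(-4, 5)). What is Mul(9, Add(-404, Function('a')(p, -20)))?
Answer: -30996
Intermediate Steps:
p = 144 (p = Add(12, Mul(-6, Add(-2, Mul(-4, 5)))) = Add(12, Mul(-6, Add(-2, -20))) = Add(12, Mul(-6, -22)) = Add(12, 132) = 144)
Function('a')(c, B) = Add(Mul(8, B), Mul(B, c))
Mul(9, Add(-404, Function('a')(p, -20))) = Mul(9, Add(-404, Mul(-20, Add(8, 144)))) = Mul(9, Add(-404, Mul(-20, 152))) = Mul(9, Add(-404, -3040)) = Mul(9, -3444) = -30996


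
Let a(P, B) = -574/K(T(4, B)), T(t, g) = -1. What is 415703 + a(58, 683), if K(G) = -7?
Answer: 415785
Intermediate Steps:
a(P, B) = 82 (a(P, B) = -574/(-7) = -574*(-⅐) = 82)
415703 + a(58, 683) = 415703 + 82 = 415785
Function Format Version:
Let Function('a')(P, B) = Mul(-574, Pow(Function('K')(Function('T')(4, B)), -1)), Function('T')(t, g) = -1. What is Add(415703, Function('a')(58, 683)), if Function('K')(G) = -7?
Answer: 415785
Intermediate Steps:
Function('a')(P, B) = 82 (Function('a')(P, B) = Mul(-574, Pow(-7, -1)) = Mul(-574, Rational(-1, 7)) = 82)
Add(415703, Function('a')(58, 683)) = Add(415703, 82) = 415785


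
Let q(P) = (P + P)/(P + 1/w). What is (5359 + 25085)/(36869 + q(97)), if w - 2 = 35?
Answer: 4553915/5515287 ≈ 0.82569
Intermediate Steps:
w = 37 (w = 2 + 35 = 37)
q(P) = 2*P/(1/37 + P) (q(P) = (P + P)/(P + 1/37) = (2*P)/(P + 1/37) = (2*P)/(1/37 + P) = 2*P/(1/37 + P))
(5359 + 25085)/(36869 + q(97)) = (5359 + 25085)/(36869 + 74*97/(1 + 37*97)) = 30444/(36869 + 74*97/(1 + 3589)) = 30444/(36869 + 74*97/3590) = 30444/(36869 + 74*97*(1/3590)) = 30444/(36869 + 3589/1795) = 30444/(66183444/1795) = 30444*(1795/66183444) = 4553915/5515287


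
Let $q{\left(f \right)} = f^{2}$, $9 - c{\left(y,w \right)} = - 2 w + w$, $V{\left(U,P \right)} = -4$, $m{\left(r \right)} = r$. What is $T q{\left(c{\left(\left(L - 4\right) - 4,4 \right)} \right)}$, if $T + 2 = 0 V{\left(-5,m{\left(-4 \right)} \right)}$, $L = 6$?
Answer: $-338$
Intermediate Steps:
$c{\left(y,w \right)} = 9 + w$ ($c{\left(y,w \right)} = 9 - \left(- 2 w + w\right) = 9 - - w = 9 + w$)
$T = -2$ ($T = -2 + 0 \left(-4\right) = -2 + 0 = -2$)
$T q{\left(c{\left(\left(L - 4\right) - 4,4 \right)} \right)} = - 2 \left(9 + 4\right)^{2} = - 2 \cdot 13^{2} = \left(-2\right) 169 = -338$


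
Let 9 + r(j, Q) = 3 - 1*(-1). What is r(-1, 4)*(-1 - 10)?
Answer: 55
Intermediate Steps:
r(j, Q) = -5 (r(j, Q) = -9 + (3 - 1*(-1)) = -9 + (3 + 1) = -9 + 4 = -5)
r(-1, 4)*(-1 - 10) = -5*(-1 - 10) = -5*(-11) = 55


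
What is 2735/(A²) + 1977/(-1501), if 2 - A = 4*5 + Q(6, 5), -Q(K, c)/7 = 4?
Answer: 781507/30020 ≈ 26.033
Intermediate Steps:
Q(K, c) = -28 (Q(K, c) = -7*4 = -28)
A = 10 (A = 2 - (4*5 - 28) = 2 - (20 - 28) = 2 - 1*(-8) = 2 + 8 = 10)
2735/(A²) + 1977/(-1501) = 2735/(10²) + 1977/(-1501) = 2735/100 + 1977*(-1/1501) = 2735*(1/100) - 1977/1501 = 547/20 - 1977/1501 = 781507/30020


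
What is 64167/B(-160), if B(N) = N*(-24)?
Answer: 21389/1280 ≈ 16.710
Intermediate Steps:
B(N) = -24*N
64167/B(-160) = 64167/((-24*(-160))) = 64167/3840 = 64167*(1/3840) = 21389/1280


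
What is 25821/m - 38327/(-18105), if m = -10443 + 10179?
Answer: -152456959/1593240 ≈ -95.690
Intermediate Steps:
m = -264
25821/m - 38327/(-18105) = 25821/(-264) - 38327/(-18105) = 25821*(-1/264) - 38327*(-1/18105) = -8607/88 + 38327/18105 = -152456959/1593240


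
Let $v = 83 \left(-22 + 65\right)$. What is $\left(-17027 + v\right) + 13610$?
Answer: $152$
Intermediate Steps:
$v = 3569$ ($v = 83 \cdot 43 = 3569$)
$\left(-17027 + v\right) + 13610 = \left(-17027 + 3569\right) + 13610 = -13458 + 13610 = 152$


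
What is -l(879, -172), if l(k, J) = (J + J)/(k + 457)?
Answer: 43/167 ≈ 0.25748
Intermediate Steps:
l(k, J) = 2*J/(457 + k) (l(k, J) = (2*J)/(457 + k) = 2*J/(457 + k))
-l(879, -172) = -2*(-172)/(457 + 879) = -2*(-172)/1336 = -1*(-43/167) = 43/167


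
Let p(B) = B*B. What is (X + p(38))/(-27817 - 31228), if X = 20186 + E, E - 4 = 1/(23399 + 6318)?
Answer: -642897579/1754640265 ≈ -0.36640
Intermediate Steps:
p(B) = B²
E = 118869/29717 (E = 4 + 1/(23399 + 6318) = 4 + 1/29717 = 118869/29717 ≈ 4.0000)
X = 599986231/29717 (X = 20186 + 118869/29717 = 599986231/29717 ≈ 20190.)
(X + p(38))/(-27817 - 31228) = (599986231/29717 + 38²)/(-27817 - 31228) = (599986231/29717 + 1444)/(-59045) = (642897579/29717)*(-1/59045) = -642897579/1754640265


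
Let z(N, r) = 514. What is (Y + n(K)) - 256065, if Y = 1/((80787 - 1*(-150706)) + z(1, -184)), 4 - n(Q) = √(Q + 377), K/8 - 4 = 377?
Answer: -59407944426/232007 - 5*√137 ≈ -2.5612e+5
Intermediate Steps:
K = 3048 (K = 32 + 8*377 = 32 + 3016 = 3048)
n(Q) = 4 - √(377 + Q) (n(Q) = 4 - √(Q + 377) = 4 - √(377 + Q))
Y = 1/232007 (Y = 1/((80787 - 1*(-150706)) + 514) = 1/((80787 + 150706) + 514) = 1/(231493 + 514) = 1/232007 ≈ 4.3102e-6)
(Y + n(K)) - 256065 = (1/232007 + (4 - √(377 + 3048))) - 256065 = (1/232007 + (4 - √3425)) - 256065 = (1/232007 + (4 - 5*√137)) - 256065 = (928029/232007 - 5*√137) - 256065 = -59407944426/232007 - 5*√137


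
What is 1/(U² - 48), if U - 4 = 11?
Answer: 1/177 ≈ 0.0056497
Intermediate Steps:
U = 15 (U = 4 + 11 = 15)
1/(U² - 48) = 1/(15² - 48) = 1/(225 - 48) = 1/177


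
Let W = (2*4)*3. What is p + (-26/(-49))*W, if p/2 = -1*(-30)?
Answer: 3564/49 ≈ 72.735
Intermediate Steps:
p = 60 (p = 2*(-1*(-30)) = 2*30 = 60)
W = 24 (W = 8*3 = 24)
p + (-26/(-49))*W = 60 - 26/(-49)*24 = 60 - 26*(-1/49)*24 = 60 + (26/49)*24 = 60 + 624/49 = 3564/49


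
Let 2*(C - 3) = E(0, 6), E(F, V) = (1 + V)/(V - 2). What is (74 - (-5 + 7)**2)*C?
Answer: 1085/4 ≈ 271.25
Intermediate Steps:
E(F, V) = (1 + V)/(-2 + V)
C = 31/8 (C = 3 + ((1 + 6)/(-2 + 6))/2 = 3 + (7/4)/2 = 3 + ((1/4)*7)/2 = 3 + (1/2)*(7/4) = 3 + 7/8 = 31/8 ≈ 3.8750)
(74 - (-5 + 7)**2)*C = (74 - (-5 + 7)**2)*(31/8) = (74 - 1*2**2)*(31/8) = (74 - 1*4)*(31/8) = (74 - 4)*(31/8) = 70*(31/8) = 1085/4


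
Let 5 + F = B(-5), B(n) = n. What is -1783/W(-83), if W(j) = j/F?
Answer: -17830/83 ≈ -214.82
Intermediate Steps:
F = -10 (F = -5 - 5 = -10)
W(j) = -j/10 (W(j) = j/(-10) = j*(-⅒) = -j/10)
-1783/W(-83) = -1783/((-⅒*(-83))) = -1783/83/10 = -1783*10/83 = -17830/83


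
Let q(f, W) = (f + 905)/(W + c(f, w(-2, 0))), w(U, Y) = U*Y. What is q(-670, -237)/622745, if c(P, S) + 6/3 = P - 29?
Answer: -47/116826962 ≈ -4.0230e-7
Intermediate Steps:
c(P, S) = -31 + P (c(P, S) = -2 + (P - 29) = -2 + (-29 + P) = -31 + P)
q(f, W) = (905 + f)/(-31 + W + f) (q(f, W) = (f + 905)/(W + (-31 + f)) = (905 + f)/(-31 + W + f))
q(-670, -237)/622745 = ((905 - 670)/(-31 - 237 - 670))/622745 = (235/(-938))*(1/622745) = -1/938*235*(1/622745) = -235/938*1/622745 = -47/116826962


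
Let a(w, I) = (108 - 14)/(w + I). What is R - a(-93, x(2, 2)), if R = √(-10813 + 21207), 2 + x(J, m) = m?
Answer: 94/93 + √10394 ≈ 102.96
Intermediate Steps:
x(J, m) = -2 + m
R = √10394 ≈ 101.95
a(w, I) = 94/(I + w)
R - a(-93, x(2, 2)) = √10394 - 94/((-2 + 2) - 93) = √10394 - 94/(0 - 93) = √10394 - 94/(-93) = √10394 - 94*(-1)/93 = √10394 - 1*(-94/93) = √10394 + 94/93 = 94/93 + √10394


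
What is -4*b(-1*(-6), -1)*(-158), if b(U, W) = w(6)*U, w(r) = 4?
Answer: 15168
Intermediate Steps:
b(U, W) = 4*U
-4*b(-1*(-6), -1)*(-158) = -16*(-1*(-6))*(-158) = -16*6*(-158) = -4*24*(-158) = -96*(-158) = 15168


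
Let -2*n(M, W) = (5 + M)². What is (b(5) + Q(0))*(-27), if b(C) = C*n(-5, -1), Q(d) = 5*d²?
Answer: 0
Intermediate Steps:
n(M, W) = -(5 + M)²/2
b(C) = 0 (b(C) = C*(-(5 - 5)²/2) = C*(-½*0²) = C*(-½*0) = C*0 = 0)
(b(5) + Q(0))*(-27) = (0 + 5*0²)*(-27) = (0 + 5*0)*(-27) = (0 + 0)*(-27) = 0*(-27) = 0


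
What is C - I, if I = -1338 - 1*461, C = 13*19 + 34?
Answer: 2080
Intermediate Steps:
C = 281 (C = 247 + 34 = 281)
I = -1799 (I = -1338 - 461 = -1799)
C - I = 281 - 1*(-1799) = 281 + 1799 = 2080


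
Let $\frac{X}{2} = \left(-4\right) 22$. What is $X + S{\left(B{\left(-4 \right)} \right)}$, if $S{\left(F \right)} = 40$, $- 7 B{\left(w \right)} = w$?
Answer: $-136$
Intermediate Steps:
$B{\left(w \right)} = - \frac{w}{7}$
$X = -176$ ($X = 2 \left(\left(-4\right) 22\right) = 2 \left(-88\right) = -176$)
$X + S{\left(B{\left(-4 \right)} \right)} = -176 + 40 = -136$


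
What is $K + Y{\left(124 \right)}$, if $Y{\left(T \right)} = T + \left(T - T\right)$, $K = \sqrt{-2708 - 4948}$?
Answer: $124 + 2 i \sqrt{1914} \approx 124.0 + 87.499 i$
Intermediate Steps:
$K = 2 i \sqrt{1914}$ ($K = \sqrt{-7656} = 2 i \sqrt{1914} \approx 87.499 i$)
$Y{\left(T \right)} = T$ ($Y{\left(T \right)} = T + 0 = T$)
$K + Y{\left(124 \right)} = 2 i \sqrt{1914} + 124 = 124 + 2 i \sqrt{1914}$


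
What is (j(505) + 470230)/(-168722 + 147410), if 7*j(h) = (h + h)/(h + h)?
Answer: -3291611/149184 ≈ -22.064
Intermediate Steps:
j(h) = ⅐ (j(h) = ((h + h)/(h + h))/7 = ((2*h)/((2*h)))/7 = ((2*h)*(1/(2*h)))/7 = (⅐)*1 = ⅐)
(j(505) + 470230)/(-168722 + 147410) = (⅐ + 470230)/(-168722 + 147410) = (3291611/7)/(-21312) = (3291611/7)*(-1/21312) = -3291611/149184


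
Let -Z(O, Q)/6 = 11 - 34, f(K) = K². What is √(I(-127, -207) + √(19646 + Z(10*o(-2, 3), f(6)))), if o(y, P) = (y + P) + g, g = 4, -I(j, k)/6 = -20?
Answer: √(120 + 2*√4946) ≈ 16.145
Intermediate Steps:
I(j, k) = 120 (I(j, k) = -6*(-20) = 120)
o(y, P) = 4 + P + y (o(y, P) = (y + P) + 4 = (P + y) + 4 = 4 + P + y)
Z(O, Q) = 138 (Z(O, Q) = -6*(11 - 34) = -6*(-23) = 138)
√(I(-127, -207) + √(19646 + Z(10*o(-2, 3), f(6)))) = √(120 + √(19646 + 138)) = √(120 + √19784) = √(120 + 2*√4946)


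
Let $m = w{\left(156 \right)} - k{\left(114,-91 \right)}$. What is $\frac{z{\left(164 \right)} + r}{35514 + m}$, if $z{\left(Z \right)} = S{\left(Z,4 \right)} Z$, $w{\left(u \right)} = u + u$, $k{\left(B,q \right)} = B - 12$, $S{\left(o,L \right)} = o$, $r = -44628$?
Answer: $- \frac{341}{687} \approx -0.49636$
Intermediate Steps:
$k{\left(B,q \right)} = -12 + B$
$w{\left(u \right)} = 2 u$
$z{\left(Z \right)} = Z^{2}$ ($z{\left(Z \right)} = Z Z = Z^{2}$)
$m = 210$ ($m = 2 \cdot 156 - \left(-12 + 114\right) = 312 - 102 = 210$)
$\frac{z{\left(164 \right)} + r}{35514 + m} = \frac{164^{2} - 44628}{35514 + 210} = \frac{26896 - 44628}{35724} = \left(-17732\right) \frac{1}{35724} = - \frac{341}{687}$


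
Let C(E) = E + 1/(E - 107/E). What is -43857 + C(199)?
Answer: -1724228853/39494 ≈ -43658.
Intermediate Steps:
-43857 + C(199) = -43857 + 199*(-106 + 199**2)/(-107 + 199**2) = -43857 + 199*(-106 + 39601)/(-107 + 39601) = -43857 + 199*39495/39494 = -43857 + 199*(1/39494)*39495 = -43857 + 7859505/39494 = -1724228853/39494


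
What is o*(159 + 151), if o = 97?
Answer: 30070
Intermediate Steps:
o*(159 + 151) = 97*(159 + 151) = 97*310 = 30070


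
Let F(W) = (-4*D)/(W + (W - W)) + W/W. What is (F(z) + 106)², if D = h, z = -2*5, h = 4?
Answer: 294849/25 ≈ 11794.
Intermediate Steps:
z = -10
D = 4
F(W) = 1 - 16/W (F(W) = (-4*4)/(W + (W - W)) + W/W = -16/(W + 0) + 1 = -16/W + 1 = 1 - 16/W)
(F(z) + 106)² = ((-16 - 10)/(-10) + 106)² = (-⅒*(-26) + 106)² = (13/5 + 106)² = (543/5)² = 294849/25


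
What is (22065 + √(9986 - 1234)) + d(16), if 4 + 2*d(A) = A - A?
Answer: 22063 + 4*√547 ≈ 22157.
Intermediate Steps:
d(A) = -2 (d(A) = -2 + (A - A)/2 = -2 + (½)*0 = -2 + 0 = -2)
(22065 + √(9986 - 1234)) + d(16) = (22065 + √(9986 - 1234)) - 2 = (22065 + √8752) - 2 = (22065 + 4*√547) - 2 = 22063 + 4*√547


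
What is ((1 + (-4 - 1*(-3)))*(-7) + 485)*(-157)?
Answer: -76145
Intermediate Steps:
((1 + (-4 - 1*(-3)))*(-7) + 485)*(-157) = ((1 + (-4 + 3))*(-7) + 485)*(-157) = ((1 - 1)*(-7) + 485)*(-157) = (0*(-7) + 485)*(-157) = (0 + 485)*(-157) = 485*(-157) = -76145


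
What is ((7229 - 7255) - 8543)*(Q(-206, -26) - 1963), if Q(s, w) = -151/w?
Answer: 436050703/26 ≈ 1.6771e+7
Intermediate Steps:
((7229 - 7255) - 8543)*(Q(-206, -26) - 1963) = ((7229 - 7255) - 8543)*(-151/(-26) - 1963) = (-26 - 8543)*(-151*(-1/26) - 1963) = -8569*(151/26 - 1963) = -8569*(-50887/26) = 436050703/26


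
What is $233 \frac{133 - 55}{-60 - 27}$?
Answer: $- \frac{6058}{29} \approx -208.9$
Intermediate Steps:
$233 \frac{133 - 55}{-60 - 27} = 233 \frac{133 - 55}{-87} = 233 \cdot 78 \left(- \frac{1}{87}\right) = 233 \left(- \frac{26}{29}\right) = - \frac{6058}{29}$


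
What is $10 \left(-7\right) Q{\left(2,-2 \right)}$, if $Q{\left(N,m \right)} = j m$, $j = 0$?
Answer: $0$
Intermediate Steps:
$Q{\left(N,m \right)} = 0$ ($Q{\left(N,m \right)} = 0 m = 0$)
$10 \left(-7\right) Q{\left(2,-2 \right)} = 10 \left(-7\right) 0 = \left(-70\right) 0 = 0$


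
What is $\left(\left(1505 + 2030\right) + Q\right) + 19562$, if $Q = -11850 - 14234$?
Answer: $-2987$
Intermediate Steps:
$Q = -26084$
$\left(\left(1505 + 2030\right) + Q\right) + 19562 = \left(\left(1505 + 2030\right) - 26084\right) + 19562 = \left(3535 - 26084\right) + 19562 = -22549 + 19562 = -2987$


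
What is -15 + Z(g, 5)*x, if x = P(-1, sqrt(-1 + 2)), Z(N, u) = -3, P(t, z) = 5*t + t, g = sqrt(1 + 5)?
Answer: 3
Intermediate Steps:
g = sqrt(6) ≈ 2.4495
P(t, z) = 6*t
x = -6 (x = 6*(-1) = -6)
-15 + Z(g, 5)*x = -15 - 3*(-6) = -15 + 18 = 3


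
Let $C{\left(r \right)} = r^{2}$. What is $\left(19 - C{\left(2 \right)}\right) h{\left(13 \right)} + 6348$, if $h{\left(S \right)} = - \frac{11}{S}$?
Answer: $\frac{82359}{13} \approx 6335.3$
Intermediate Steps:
$\left(19 - C{\left(2 \right)}\right) h{\left(13 \right)} + 6348 = \left(19 - 2^{2}\right) \left(- \frac{11}{13}\right) + 6348 = \left(19 - 4\right) \left(\left(-11\right) \frac{1}{13}\right) + 6348 = \left(19 - 4\right) \left(- \frac{11}{13}\right) + 6348 = 15 \left(- \frac{11}{13}\right) + 6348 = - \frac{165}{13} + 6348 = \frac{82359}{13}$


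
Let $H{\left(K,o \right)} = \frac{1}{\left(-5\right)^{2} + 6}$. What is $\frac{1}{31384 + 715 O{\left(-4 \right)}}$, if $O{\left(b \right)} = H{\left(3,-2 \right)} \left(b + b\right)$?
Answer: $\frac{31}{967184} \approx 3.2052 \cdot 10^{-5}$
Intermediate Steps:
$H{\left(K,o \right)} = \frac{1}{31}$ ($H{\left(K,o \right)} = \frac{1}{25 + 6} = \frac{1}{31}$)
$O{\left(b \right)} = \frac{2 b}{31}$ ($O{\left(b \right)} = \frac{b + b}{31} = \frac{2 b}{31}$)
$\frac{1}{31384 + 715 O{\left(-4 \right)}} = \frac{1}{31384 + 715 \cdot \frac{2}{31} \left(-4\right)} = \frac{1}{31384 + 715 \left(- \frac{8}{31}\right)} = \frac{1}{31384 - \frac{5720}{31}} = \frac{1}{\frac{967184}{31}} = \frac{31}{967184}$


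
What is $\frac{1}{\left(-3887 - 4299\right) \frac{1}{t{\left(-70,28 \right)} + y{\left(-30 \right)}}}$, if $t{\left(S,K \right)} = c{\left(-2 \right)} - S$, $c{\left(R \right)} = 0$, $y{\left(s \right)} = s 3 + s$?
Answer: $\frac{25}{4093} \approx 0.006108$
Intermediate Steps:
$y{\left(s \right)} = 4 s$ ($y{\left(s \right)} = 3 s + s = 4 s$)
$t{\left(S,K \right)} = - S$ ($t{\left(S,K \right)} = 0 - S = - S$)
$\frac{1}{\left(-3887 - 4299\right) \frac{1}{t{\left(-70,28 \right)} + y{\left(-30 \right)}}} = \frac{1}{\left(-3887 - 4299\right) \frac{1}{\left(-1\right) \left(-70\right) + 4 \left(-30\right)}} = \frac{1}{\left(-8186\right) \frac{1}{70 - 120}} = \frac{1}{\left(-8186\right) \frac{1}{-50}} = \frac{1}{\left(-8186\right) \left(- \frac{1}{50}\right)} = \frac{1}{\frac{4093}{25}} = \frac{25}{4093}$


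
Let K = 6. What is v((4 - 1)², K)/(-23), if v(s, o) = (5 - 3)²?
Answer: -4/23 ≈ -0.17391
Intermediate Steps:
v(s, o) = 4 (v(s, o) = 2² = 4)
v((4 - 1)², K)/(-23) = 4/(-23) = -1/23*4 = -4/23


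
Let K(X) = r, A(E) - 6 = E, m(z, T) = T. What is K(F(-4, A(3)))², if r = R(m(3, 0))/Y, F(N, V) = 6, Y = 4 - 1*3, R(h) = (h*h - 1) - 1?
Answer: 4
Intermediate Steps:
R(h) = -2 + h² (R(h) = (h² - 1) - 1 = (-1 + h²) - 1 = -2 + h²)
A(E) = 6 + E
Y = 1 (Y = 4 - 3 = 1)
r = -2 (r = (-2 + 0²)/1 = (-2 + 0)*1 = -2*1 = -2)
K(X) = -2
K(F(-4, A(3)))² = (-2)² = 4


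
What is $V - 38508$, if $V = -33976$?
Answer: $-72484$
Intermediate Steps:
$V - 38508 = -33976 - 38508 = -72484$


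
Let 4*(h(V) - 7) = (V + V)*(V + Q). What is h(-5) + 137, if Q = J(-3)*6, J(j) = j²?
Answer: 43/2 ≈ 21.500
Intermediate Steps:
Q = 54 (Q = (-3)²*6 = 9*6 = 54)
h(V) = 7 + V*(54 + V)/2 (h(V) = 7 + ((V + V)*(V + 54))/4 = 7 + ((2*V)*(54 + V))/4 = 7 + (2*V*(54 + V))/4 = 7 + V*(54 + V)/2)
h(-5) + 137 = (7 + (½)*(-5)² + 27*(-5)) + 137 = (7 + (½)*25 - 135) + 137 = (7 + 25/2 - 135) + 137 = -231/2 + 137 = 43/2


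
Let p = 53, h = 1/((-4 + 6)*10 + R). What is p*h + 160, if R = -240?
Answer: 35147/220 ≈ 159.76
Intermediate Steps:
h = -1/220 (h = 1/((-4 + 6)*10 - 240) = 1/(2*10 - 240) = 1/(20 - 240) = 1/(-220) = -1/220 ≈ -0.0045455)
p*h + 160 = 53*(-1/220) + 160 = -53/220 + 160 = 35147/220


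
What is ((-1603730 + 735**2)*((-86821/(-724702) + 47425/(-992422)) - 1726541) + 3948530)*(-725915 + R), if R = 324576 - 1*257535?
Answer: -217528201697517871601373242430/179802552061 ≈ -1.2098e+18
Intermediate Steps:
R = 67041 (R = 324576 - 257535 = 67041)
((-1603730 + 735**2)*((-86821/(-724702) + 47425/(-992422)) - 1726541) + 3948530)*(-725915 + R) = ((-1603730 + 735**2)*((-86821/(-724702) + 47425/(-992422)) - 1726541) + 3948530)*(-725915 + 67041) = ((-1603730 + 540225)*((-86821*(-1/724702) + 47425*(-1/992422)) - 1726541) + 3948530)*(-658874) = (-1063505*((86821/724702 - 47425/992422) - 1726541) + 3948530)*(-658874) = (-1063505*(12948519528/179802552061 - 1726541) + 3948530)*(-658874) = (-1063505*(-310436465089431473/179802552061) + 3948530)*(-658874) = (330150732804935818692865/179802552061 + 3948530)*(-658874) = (330151442760706708113195/179802552061)*(-658874) = -217528201697517871601373242430/179802552061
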